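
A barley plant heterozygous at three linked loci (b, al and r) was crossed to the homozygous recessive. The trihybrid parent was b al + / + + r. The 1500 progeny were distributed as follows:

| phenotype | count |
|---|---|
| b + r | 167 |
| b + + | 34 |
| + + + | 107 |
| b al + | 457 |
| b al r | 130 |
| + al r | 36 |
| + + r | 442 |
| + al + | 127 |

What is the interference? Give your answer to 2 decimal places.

0.06

The two rarest classes, b + + and + al r, are the double crossovers. Comparing them with the parentals, only the al allele has switched, so al is the middle locus and the order is r – al – b.
r–al: (237 + 70)/1500 = 0.2047; al–b: (294 + 70)/1500 = 0.2427.
Expected DCO frequency = 0.2047 × 0.2427 ≈ 0.04968; observed = 70/1500 ≈ 0.04667.
Coefficient of coincidence = 0.04667/0.04968 ≈ 0.94; interference = 1 − 0.94 = 0.06.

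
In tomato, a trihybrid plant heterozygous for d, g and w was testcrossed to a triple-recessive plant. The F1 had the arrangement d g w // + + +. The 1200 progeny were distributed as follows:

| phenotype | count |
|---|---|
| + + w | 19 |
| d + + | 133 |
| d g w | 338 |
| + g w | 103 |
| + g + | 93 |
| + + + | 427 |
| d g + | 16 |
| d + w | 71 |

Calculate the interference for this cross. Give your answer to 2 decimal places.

The two rarest classes, d g + and + + w, are the double crossovers. Comparing them with the parentals, only the w allele has switched, so w is the middle locus and the order is d – w – g.
d–w: (236 + 35)/1200 = 0.2258; w–g: (164 + 35)/1200 = 0.1658.
Expected DCO frequency = 0.2258 × 0.1658 ≈ 0.03744; observed = 35/1200 ≈ 0.02917.
Coefficient of coincidence = 0.02917/0.03744 ≈ 0.78; interference = 1 − 0.78 = 0.22.

0.22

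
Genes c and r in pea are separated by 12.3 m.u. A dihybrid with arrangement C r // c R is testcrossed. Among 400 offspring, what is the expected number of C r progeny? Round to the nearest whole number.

175

A map distance of 12.3 m.u. corresponds to a recombination frequency of 0.123.
The F1 is C r / c R, so C r is a parental gamete class with expected frequency (1 − r)/2 = 0.877/2 = 0.4385.
Expected number = 0.4385 × 400 = 175.40 ≈ 175.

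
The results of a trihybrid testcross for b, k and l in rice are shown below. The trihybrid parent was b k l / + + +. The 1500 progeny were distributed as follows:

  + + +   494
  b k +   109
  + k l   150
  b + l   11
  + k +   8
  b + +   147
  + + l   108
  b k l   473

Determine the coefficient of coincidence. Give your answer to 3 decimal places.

The two rarest classes, b + l and + k +, are the double crossovers. Comparing them with the parentals, only the k allele has switched, so k is the middle locus and the order is b – k – l.
b–k: (297 + 19)/1500 = 0.2107; k–l: (217 + 19)/1500 = 0.1573.
Expected DCO frequency = 0.2107 × 0.1573 ≈ 0.03314; observed = 19/1500 ≈ 0.01267.
Coefficient of coincidence = 0.01267/0.03314 ≈ 0.382.

0.382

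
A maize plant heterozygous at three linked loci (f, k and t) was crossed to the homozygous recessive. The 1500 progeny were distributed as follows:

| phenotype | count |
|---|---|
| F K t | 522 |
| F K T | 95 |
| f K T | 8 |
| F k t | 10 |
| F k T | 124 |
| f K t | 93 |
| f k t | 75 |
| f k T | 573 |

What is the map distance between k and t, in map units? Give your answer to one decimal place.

12.5 map units

The two most frequent reciprocal classes, f k T and F K t, are the parental types, so the F1 was f k T / F K t.
The two rarest classes, f K T and F k t, are the double crossovers. Comparing them with the parentals, only the k allele has switched, so k is the middle locus and the order is f – k – t.
Crossovers in the k–t interval produce the single-crossover classes f k t and F K T (75 + 95 = 170) plus the double crossovers (18).
RF(k–t) = (170 + 18) / 1500 = 188/1500 = 0.1253 → 12.5 map units.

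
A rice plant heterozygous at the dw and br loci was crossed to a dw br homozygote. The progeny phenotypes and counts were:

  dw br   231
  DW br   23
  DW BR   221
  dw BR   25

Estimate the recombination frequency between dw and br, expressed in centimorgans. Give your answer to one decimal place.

The two most frequent classes, DW BR (221) and dw br (231), are the parental types, so the F1 was DW BR / dw br.
The recombinant classes are DW br and dw BR: 23 + 25 = 48.
Recombination frequency = 48/500 = 0.0960 ≈ 9.6%, i.e. 9.6 centimorgans.

9.6 centimorgans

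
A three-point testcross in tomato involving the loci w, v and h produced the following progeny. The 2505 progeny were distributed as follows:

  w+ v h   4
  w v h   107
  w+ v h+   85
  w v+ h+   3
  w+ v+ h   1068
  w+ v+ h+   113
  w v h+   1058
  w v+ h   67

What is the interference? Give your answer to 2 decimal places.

0.51

The two most frequent reciprocal classes, w v h+ and w+ v+ h, are the parental types, so the F1 was w v h+ / w+ v+ h.
The two rarest classes, w v+ h+ and w+ v h, are the double crossovers. Comparing them with the parentals, only the v allele has switched, so v is the middle locus and the order is w – v – h.
w–v: (152 + 7)/2505 = 0.0635; v–h: (220 + 7)/2505 = 0.0906.
Expected DCO frequency = 0.0635 × 0.0906 ≈ 0.00575; observed = 7/2505 ≈ 0.00279.
Coefficient of coincidence = 0.00279/0.00575 ≈ 0.49; interference = 1 − 0.49 = 0.51.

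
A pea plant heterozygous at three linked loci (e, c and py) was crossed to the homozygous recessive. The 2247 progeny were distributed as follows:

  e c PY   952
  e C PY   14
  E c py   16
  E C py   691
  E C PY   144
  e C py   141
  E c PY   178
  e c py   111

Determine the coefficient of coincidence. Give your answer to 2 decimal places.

The two most frequent reciprocal classes, e c PY and E C py, are the parental types, so the F1 was e c PY / E C py.
The two rarest classes, e C PY and E c py, are the double crossovers. Comparing them with the parentals, only the c allele has switched, so c is the middle locus and the order is py – c – e.
py–c: (255 + 30)/2247 = 0.1268; c–e: (319 + 30)/2247 = 0.1553.
Expected DCO frequency = 0.1268 × 0.1553 ≈ 0.01969; observed = 30/2247 ≈ 0.01335.
Coefficient of coincidence = 0.01335/0.01969 ≈ 0.68.

0.68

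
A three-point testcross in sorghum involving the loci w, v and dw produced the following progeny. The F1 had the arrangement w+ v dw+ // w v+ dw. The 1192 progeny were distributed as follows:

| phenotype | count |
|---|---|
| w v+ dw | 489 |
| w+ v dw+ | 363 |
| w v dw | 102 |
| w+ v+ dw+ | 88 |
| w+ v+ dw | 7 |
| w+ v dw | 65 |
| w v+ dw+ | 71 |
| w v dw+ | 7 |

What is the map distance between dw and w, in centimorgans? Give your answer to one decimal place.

12.6 centimorgans

The two rarest classes, w v dw+ and w+ v+ dw, are the double crossovers. Comparing them with the parentals, only the w allele has switched, so w is the middle locus and the order is dw – w – v.
Crossovers in the dw–w interval produce the single-crossover classes w+ v dw and w v+ dw+ (65 + 71 = 136) plus the double crossovers (14).
RF(dw–w) = (136 + 14) / 1192 = 150/1192 = 0.1258 → 12.6 centimorgans.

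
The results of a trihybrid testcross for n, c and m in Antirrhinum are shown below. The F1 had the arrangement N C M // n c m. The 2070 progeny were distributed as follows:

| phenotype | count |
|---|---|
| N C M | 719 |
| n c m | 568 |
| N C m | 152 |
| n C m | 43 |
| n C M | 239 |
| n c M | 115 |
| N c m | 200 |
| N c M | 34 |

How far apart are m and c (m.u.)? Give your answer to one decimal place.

16.6 m.u.

The two rarest classes, N c M and n C m, are the double crossovers. Comparing them with the parentals, only the c allele has switched, so c is the middle locus and the order is n – c – m.
Crossovers in the c–m interval produce the single-crossover classes N C m and n c M (152 + 115 = 267) plus the double crossovers (77).
RF(c–m) = (267 + 77) / 2070 = 344/2070 = 0.1662 → 16.6 m.u.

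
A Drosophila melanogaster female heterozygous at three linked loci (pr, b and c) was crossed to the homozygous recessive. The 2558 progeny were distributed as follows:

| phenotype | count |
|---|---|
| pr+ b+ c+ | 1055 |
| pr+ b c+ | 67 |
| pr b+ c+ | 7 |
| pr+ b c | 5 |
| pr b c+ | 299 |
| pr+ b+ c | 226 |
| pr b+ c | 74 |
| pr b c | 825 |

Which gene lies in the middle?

The two most frequent reciprocal classes, pr+ b+ c+ and pr b c, are the parental types, so the F1 was pr+ b+ c+ / pr b c.
The two rarest classes, pr b+ c+ and pr+ b c, are the double crossovers. Comparing them with the parentals, only the pr allele has switched, so pr is the middle locus and the order is c – pr – b.

pr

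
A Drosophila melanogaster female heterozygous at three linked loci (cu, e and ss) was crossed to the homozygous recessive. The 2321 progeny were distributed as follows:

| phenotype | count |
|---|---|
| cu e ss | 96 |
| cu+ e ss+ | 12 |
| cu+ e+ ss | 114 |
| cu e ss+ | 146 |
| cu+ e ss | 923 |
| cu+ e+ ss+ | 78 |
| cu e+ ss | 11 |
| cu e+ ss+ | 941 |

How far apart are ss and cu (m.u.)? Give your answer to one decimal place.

The two most frequent reciprocal classes, cu e+ ss+ and cu+ e ss, are the parental types, so the F1 was cu e+ ss+ / cu+ e ss.
The two rarest classes, cu e+ ss and cu+ e ss+, are the double crossovers. Comparing them with the parentals, only the ss allele has switched, so ss is the middle locus and the order is e – ss – cu.
Crossovers in the ss–cu interval produce the single-crossover classes cu+ e+ ss+ and cu e ss (78 + 96 = 174) plus the double crossovers (23).
RF(ss–cu) = (174 + 23) / 2321 = 197/2321 = 0.0849 → 8.5 m.u.

8.5 m.u.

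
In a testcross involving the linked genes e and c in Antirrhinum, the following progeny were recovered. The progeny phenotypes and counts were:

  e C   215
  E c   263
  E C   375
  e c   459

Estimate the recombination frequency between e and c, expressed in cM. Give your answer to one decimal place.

The two most frequent classes, E C (375) and e c (459), are the parental types, so the F1 was E C / e c.
The recombinant classes are E c and e C: 263 + 215 = 478.
Recombination frequency = 478/1312 = 0.3643 ≈ 36.4%, i.e. 36.4 cM.

36.4 cM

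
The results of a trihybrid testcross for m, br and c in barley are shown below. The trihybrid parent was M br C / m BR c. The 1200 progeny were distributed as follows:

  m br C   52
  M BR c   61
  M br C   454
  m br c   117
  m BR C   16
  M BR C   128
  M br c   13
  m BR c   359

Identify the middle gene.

The two rarest classes, M br c and m BR C, are the double crossovers. Comparing them with the parentals, only the c allele has switched, so c is the middle locus and the order is br – c – m.

c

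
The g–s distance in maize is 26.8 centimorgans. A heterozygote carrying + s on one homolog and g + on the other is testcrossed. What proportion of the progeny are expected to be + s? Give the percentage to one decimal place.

36.6%

A map distance of 26.8 centimorgans corresponds to a recombination frequency of 0.268.
The F1 is + s / g +, so + s is a parental gamete class with expected frequency (1 − r)/2 = 0.732/2 = 0.3660.
That is 0.3660 = 36.6% of the progeny.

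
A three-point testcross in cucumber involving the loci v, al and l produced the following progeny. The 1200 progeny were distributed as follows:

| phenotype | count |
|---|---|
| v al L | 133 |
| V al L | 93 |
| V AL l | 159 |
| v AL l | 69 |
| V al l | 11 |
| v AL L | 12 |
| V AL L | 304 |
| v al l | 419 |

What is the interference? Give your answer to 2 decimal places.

0.53

The two most frequent reciprocal classes, V AL L and v al l, are the parental types, so the F1 was V AL L / v al l.
The two rarest classes, v AL L and V al l, are the double crossovers. Comparing them with the parentals, only the v allele has switched, so v is the middle locus and the order is al – v – l.
al–v: (162 + 23)/1200 = 0.1542; v–l: (292 + 23)/1200 = 0.2625.
Expected DCO frequency = 0.1542 × 0.2625 ≈ 0.04048; observed = 23/1200 ≈ 0.01917.
Coefficient of coincidence = 0.01917/0.04048 ≈ 0.47; interference = 1 − 0.47 = 0.53.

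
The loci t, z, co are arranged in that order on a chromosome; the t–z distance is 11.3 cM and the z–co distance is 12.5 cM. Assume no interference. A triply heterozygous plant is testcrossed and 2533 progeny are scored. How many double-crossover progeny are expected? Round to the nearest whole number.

Map distances give recombination frequencies of 0.113 and 0.125 for the two intervals.
With no interference, expected double-crossover frequency = 0.113 × 0.125 = 0.01413.
Expected number = 0.01413 × 2533 = 35.78 ≈ 36.

36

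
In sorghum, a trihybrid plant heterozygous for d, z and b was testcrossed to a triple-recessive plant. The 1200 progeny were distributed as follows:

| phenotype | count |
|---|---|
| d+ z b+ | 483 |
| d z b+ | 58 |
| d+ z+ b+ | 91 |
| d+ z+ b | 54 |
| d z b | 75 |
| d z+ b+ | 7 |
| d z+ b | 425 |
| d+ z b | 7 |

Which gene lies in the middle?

b

The two most frequent reciprocal classes, d+ z b+ and d z+ b, are the parental types, so the F1 was d+ z b+ / d z+ b.
The two rarest classes, d+ z b and d z+ b+, are the double crossovers. Comparing them with the parentals, only the b allele has switched, so b is the middle locus and the order is d – b – z.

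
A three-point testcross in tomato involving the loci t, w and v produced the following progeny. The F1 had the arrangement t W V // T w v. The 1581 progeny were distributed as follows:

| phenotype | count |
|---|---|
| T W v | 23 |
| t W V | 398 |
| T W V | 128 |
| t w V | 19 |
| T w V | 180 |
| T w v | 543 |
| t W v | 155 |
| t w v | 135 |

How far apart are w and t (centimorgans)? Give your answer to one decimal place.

19.3 centimorgans

The two rarest classes, t w V and T W v, are the double crossovers. Comparing them with the parentals, only the w allele has switched, so w is the middle locus and the order is t – w – v.
Crossovers in the t–w interval produce the single-crossover classes T W V and t w v (128 + 135 = 263) plus the double crossovers (42).
RF(t–w) = (263 + 42) / 1581 = 305/1581 = 0.1929 → 19.3 centimorgans.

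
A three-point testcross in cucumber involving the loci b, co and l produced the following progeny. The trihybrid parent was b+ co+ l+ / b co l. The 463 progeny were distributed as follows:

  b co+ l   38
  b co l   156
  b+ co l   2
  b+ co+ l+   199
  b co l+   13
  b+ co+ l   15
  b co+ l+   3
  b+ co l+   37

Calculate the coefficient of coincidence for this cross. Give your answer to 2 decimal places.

0.88

The two rarest classes, b co+ l+ and b+ co l, are the double crossovers. Comparing them with the parentals, only the b allele has switched, so b is the middle locus and the order is co – b – l.
co–b: (75 + 5)/463 = 0.1728; b–l: (28 + 5)/463 = 0.0713.
Expected DCO frequency = 0.1728 × 0.0713 ≈ 0.01232; observed = 5/463 ≈ 0.01080.
Coefficient of coincidence = 0.01080/0.01232 ≈ 0.88.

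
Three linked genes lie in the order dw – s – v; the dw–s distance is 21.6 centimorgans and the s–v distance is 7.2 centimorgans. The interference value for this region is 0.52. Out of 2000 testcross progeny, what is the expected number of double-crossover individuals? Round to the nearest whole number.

Map distances give recombination frequencies of 0.216 and 0.072 for the two intervals.
With interference 0.52 (so coincidence = 0.48), expected double-crossover frequency = 0.216 × 0.072 × 0.48 = 0.00746.
Expected number = 0.00746 × 2000 = 14.93 ≈ 15.

15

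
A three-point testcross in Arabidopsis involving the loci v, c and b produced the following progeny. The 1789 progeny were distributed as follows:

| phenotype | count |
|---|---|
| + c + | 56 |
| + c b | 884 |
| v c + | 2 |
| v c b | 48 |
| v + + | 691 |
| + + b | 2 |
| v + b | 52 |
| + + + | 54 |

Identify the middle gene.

The two most frequent reciprocal classes, v + + and + c b, are the parental types, so the F1 was v + + / + c b.
The two rarest classes, v c + and + + b, are the double crossovers. Comparing them with the parentals, only the c allele has switched, so c is the middle locus and the order is v – c – b.

c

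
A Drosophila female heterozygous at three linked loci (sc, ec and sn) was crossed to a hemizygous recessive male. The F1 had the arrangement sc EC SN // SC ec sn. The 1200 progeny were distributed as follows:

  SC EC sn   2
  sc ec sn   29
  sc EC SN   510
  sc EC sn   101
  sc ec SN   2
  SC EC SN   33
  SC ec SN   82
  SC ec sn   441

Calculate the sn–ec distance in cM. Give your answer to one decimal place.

The two rarest classes, sc ec SN and SC EC sn, are the double crossovers. Comparing them with the parentals, only the ec allele has switched, so ec is the middle locus and the order is sn – ec – sc.
Crossovers in the sn–ec interval produce the single-crossover classes sc EC sn and SC ec SN (101 + 82 = 183) plus the double crossovers (4).
RF(sn–ec) = (183 + 4) / 1200 = 187/1200 = 0.1558 → 15.6 cM.

15.6 cM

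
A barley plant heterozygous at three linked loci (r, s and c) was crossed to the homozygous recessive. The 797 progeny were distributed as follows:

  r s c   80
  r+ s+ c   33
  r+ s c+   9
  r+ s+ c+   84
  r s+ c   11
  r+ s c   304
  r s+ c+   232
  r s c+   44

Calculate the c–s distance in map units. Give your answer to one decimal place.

12.2 map units

The two most frequent reciprocal classes, r s+ c+ and r+ s c, are the parental types, so the F1 was r s+ c+ / r+ s c.
The two rarest classes, r s+ c and r+ s c+, are the double crossovers. Comparing them with the parentals, only the c allele has switched, so c is the middle locus and the order is r – c – s.
Crossovers in the c–s interval produce the single-crossover classes r s c+ and r+ s+ c (44 + 33 = 77) plus the double crossovers (20).
RF(c–s) = (77 + 20) / 797 = 97/797 = 0.1217 → 12.2 map units.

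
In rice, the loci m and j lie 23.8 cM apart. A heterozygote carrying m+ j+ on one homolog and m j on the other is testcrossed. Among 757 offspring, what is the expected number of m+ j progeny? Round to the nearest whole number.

A map distance of 23.8 cM corresponds to a recombination frequency of 0.238.
The F1 is m+ j+ / m j, so m+ j is a recombinant gamete class with expected frequency r/2 = 0.238/2 = 0.1190.
Expected number = 0.1190 × 757 = 90.08 ≈ 90.

90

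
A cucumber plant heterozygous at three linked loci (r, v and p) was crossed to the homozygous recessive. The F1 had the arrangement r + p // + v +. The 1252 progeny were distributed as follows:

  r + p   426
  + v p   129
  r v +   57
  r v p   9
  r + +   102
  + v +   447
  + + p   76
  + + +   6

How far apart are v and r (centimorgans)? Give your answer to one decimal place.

The two rarest classes, r v p and + + +, are the double crossovers. Comparing them with the parentals, only the v allele has switched, so v is the middle locus and the order is p – v – r.
Crossovers in the v–r interval produce the single-crossover classes + + p and r v + (76 + 57 = 133) plus the double crossovers (15).
RF(v–r) = (133 + 15) / 1252 = 148/1252 = 0.1182 → 11.8 centimorgans.

11.8 centimorgans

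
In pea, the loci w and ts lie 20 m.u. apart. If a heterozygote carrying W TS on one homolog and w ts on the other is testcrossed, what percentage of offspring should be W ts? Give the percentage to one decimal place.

10.0%

A map distance of 20 m.u. corresponds to a recombination frequency of 0.200.
The F1 is W TS / w ts, so W ts is a recombinant gamete class with expected frequency r/2 = 0.200/2 = 0.1000.
That is 0.1000 = 10.0% of the progeny.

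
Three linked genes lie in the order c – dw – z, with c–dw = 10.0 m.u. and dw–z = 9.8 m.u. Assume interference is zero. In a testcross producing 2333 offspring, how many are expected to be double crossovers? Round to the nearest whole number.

23

Map distances give recombination frequencies of 0.100 and 0.098 for the two intervals.
With no interference, expected double-crossover frequency = 0.100 × 0.098 = 0.00980.
Expected number = 0.00980 × 2333 = 22.86 ≈ 23.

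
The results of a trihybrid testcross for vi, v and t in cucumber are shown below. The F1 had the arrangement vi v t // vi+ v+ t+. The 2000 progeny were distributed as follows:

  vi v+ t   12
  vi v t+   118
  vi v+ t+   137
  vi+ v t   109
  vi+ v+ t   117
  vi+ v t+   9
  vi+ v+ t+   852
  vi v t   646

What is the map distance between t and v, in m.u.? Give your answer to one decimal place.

12.8 m.u.

The two rarest classes, vi v+ t and vi+ v t+, are the double crossovers. Comparing them with the parentals, only the v allele has switched, so v is the middle locus and the order is t – v – vi.
Crossovers in the t–v interval produce the single-crossover classes vi v t+ and vi+ v+ t (118 + 117 = 235) plus the double crossovers (21).
RF(t–v) = (235 + 21) / 2000 = 256/2000 = 0.1280 → 12.8 m.u.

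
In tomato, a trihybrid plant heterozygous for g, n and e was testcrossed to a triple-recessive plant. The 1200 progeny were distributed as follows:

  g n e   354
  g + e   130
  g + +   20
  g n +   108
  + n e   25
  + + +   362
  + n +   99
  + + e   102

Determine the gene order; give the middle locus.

The two most frequent reciprocal classes, g n e and + + +, are the parental types, so the F1 was g n e / + + +.
The two rarest classes, + n e and g + +, are the double crossovers. Comparing them with the parentals, only the g allele has switched, so g is the middle locus and the order is n – g – e.

g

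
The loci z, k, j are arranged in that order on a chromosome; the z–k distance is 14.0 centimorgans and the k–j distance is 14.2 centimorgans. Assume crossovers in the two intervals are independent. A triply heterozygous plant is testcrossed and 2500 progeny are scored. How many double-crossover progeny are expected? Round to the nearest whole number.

50

Map distances give recombination frequencies of 0.140 and 0.142 for the two intervals.
With no interference, expected double-crossover frequency = 0.140 × 0.142 = 0.01988.
Expected number = 0.01988 × 2500 = 49.70 ≈ 50.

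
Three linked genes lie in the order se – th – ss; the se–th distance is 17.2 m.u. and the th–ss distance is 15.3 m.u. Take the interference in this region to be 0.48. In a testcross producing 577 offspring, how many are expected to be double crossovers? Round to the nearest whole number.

8

Map distances give recombination frequencies of 0.172 and 0.153 for the two intervals.
With interference 0.48 (so coincidence = 0.52), expected double-crossover frequency = 0.172 × 0.153 × 0.52 = 0.01368.
Expected number = 0.01368 × 577 = 7.90 ≈ 8.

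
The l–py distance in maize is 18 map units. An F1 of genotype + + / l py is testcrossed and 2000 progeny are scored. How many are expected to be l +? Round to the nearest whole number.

180

A map distance of 18 map units corresponds to a recombination frequency of 0.180.
The F1 is + + / l py, so l + is a recombinant gamete class with expected frequency r/2 = 0.180/2 = 0.0900.
Expected number = 0.0900 × 2000 = 180.00 ≈ 180.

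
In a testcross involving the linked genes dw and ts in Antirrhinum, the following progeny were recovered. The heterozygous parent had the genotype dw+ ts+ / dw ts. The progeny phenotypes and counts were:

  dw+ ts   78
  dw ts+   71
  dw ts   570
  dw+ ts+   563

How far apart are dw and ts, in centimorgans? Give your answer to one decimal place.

11.6 centimorgans

The recombinant classes are dw+ ts and dw ts+: 78 + 71 = 149.
Recombination frequency = 149/1282 = 0.1162 ≈ 11.6%, i.e. 11.6 centimorgans.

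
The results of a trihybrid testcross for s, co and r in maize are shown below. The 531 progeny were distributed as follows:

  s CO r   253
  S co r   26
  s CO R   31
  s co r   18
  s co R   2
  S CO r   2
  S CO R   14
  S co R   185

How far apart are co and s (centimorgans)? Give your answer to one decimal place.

The two most frequent reciprocal classes, S co R and s CO r, are the parental types, so the F1 was S co R / s CO r.
The two rarest classes, s co R and S CO r, are the double crossovers. Comparing them with the parentals, only the s allele has switched, so s is the middle locus and the order is r – s – co.
Crossovers in the s–co interval produce the single-crossover classes S CO R and s co r (14 + 18 = 32) plus the double crossovers (4).
RF(s–co) = (32 + 4) / 531 = 36/531 = 0.0678 → 6.8 centimorgans.

6.8 centimorgans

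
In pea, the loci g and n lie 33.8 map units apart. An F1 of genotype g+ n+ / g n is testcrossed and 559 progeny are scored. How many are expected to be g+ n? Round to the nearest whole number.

94

A map distance of 33.8 map units corresponds to a recombination frequency of 0.338.
The F1 is g+ n+ / g n, so g+ n is a recombinant gamete class with expected frequency r/2 = 0.338/2 = 0.1690.
Expected number = 0.1690 × 559 = 94.47 ≈ 94.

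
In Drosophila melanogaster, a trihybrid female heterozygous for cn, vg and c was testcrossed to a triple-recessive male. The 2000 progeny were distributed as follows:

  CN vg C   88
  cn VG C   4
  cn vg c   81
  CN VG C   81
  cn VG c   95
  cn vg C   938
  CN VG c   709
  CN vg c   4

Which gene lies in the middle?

The two most frequent reciprocal classes, CN VG c and cn vg C, are the parental types, so the F1 was CN VG c / cn vg C.
The two rarest classes, CN vg c and cn VG C, are the double crossovers. Comparing them with the parentals, only the vg allele has switched, so vg is the middle locus and the order is cn – vg – c.

vg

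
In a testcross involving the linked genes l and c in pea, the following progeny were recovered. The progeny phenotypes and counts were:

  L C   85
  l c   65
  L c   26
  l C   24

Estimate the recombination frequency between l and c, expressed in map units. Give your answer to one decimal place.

The two most frequent classes, L C (85) and l c (65), are the parental types, so the F1 was L C / l c.
The recombinant classes are L c and l C: 26 + 24 = 50.
Recombination frequency = 50/200 = 0.2500 ≈ 25.0%, i.e. 25.0 map units.

25.0 map units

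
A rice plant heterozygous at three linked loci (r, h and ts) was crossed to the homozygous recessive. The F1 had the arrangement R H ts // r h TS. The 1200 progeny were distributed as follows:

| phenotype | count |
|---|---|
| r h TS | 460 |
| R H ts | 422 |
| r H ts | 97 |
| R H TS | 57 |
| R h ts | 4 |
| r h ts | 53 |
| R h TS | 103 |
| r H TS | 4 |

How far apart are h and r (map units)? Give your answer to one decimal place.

17.3 map units

The two rarest classes, R h ts and r H TS, are the double crossovers. Comparing them with the parentals, only the h allele has switched, so h is the middle locus and the order is r – h – ts.
Crossovers in the r–h interval produce the single-crossover classes r H ts and R h TS (97 + 103 = 200) plus the double crossovers (8).
RF(r–h) = (200 + 8) / 1200 = 208/1200 = 0.1733 → 17.3 map units.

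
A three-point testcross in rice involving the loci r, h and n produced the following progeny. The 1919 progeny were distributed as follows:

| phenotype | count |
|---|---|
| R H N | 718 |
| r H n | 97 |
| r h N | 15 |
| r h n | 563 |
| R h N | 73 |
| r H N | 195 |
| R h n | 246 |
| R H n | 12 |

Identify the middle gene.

n

The two most frequent reciprocal classes, R H N and r h n, are the parental types, so the F1 was R H N / r h n.
The two rarest classes, R H n and r h N, are the double crossovers. Comparing them with the parentals, only the n allele has switched, so n is the middle locus and the order is r – n – h.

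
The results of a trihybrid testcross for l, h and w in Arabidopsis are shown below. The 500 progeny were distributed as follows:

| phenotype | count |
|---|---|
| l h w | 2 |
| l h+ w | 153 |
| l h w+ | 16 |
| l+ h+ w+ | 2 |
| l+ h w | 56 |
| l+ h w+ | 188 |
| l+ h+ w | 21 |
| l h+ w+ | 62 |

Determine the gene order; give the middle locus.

The two most frequent reciprocal classes, l+ h w+ and l h+ w, are the parental types, so the F1 was l+ h w+ / l h+ w.
The two rarest classes, l+ h+ w+ and l h w, are the double crossovers. Comparing them with the parentals, only the h allele has switched, so h is the middle locus and the order is w – h – l.

h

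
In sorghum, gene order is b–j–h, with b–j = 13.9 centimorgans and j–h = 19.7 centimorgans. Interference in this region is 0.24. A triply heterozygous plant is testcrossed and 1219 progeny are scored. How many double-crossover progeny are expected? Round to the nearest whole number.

Map distances give recombination frequencies of 0.139 and 0.197 for the two intervals.
With interference 0.24 (so coincidence = 0.76), expected double-crossover frequency = 0.139 × 0.197 × 0.76 = 0.02081.
Expected number = 0.02081 × 1219 = 25.37 ≈ 25.

25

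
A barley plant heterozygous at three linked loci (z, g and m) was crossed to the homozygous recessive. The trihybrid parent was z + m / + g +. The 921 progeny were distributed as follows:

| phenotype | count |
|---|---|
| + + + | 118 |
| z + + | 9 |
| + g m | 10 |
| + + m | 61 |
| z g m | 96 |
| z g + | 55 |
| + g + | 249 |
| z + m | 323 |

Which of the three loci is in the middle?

The two rarest classes, z + + and + g m, are the double crossovers. Comparing them with the parentals, only the m allele has switched, so m is the middle locus and the order is z – m – g.

m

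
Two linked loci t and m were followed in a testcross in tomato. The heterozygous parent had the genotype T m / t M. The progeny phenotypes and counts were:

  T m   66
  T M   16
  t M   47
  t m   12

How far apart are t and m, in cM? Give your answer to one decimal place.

19.9 cM

The recombinant classes are T M and t m: 16 + 12 = 28.
Recombination frequency = 28/141 = 0.1986 ≈ 19.9%, i.e. 19.9 cM.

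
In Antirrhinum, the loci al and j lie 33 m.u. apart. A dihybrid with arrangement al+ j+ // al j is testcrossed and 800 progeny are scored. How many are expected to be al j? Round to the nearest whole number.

268

A map distance of 33 m.u. corresponds to a recombination frequency of 0.330.
The F1 is al+ j+ / al j, so al j is a parental gamete class with expected frequency (1 − r)/2 = 0.670/2 = 0.3350.
Expected number = 0.3350 × 800 = 268.00 ≈ 268.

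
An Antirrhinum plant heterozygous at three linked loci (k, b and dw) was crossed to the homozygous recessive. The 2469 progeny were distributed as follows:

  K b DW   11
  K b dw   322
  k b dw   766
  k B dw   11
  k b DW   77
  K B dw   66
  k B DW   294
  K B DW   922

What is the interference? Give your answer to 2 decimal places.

The two most frequent reciprocal classes, k b dw and K B DW, are the parental types, so the F1 was k b dw / K B DW.
The two rarest classes, k B dw and K b DW, are the double crossovers. Comparing them with the parentals, only the b allele has switched, so b is the middle locus and the order is dw – b – k.
dw–b: (143 + 22)/2469 = 0.0668; b–k: (616 + 22)/2469 = 0.2584.
Expected DCO frequency = 0.0668 × 0.2584 ≈ 0.01726; observed = 22/2469 ≈ 0.00891.
Coefficient of coincidence = 0.00891/0.01726 ≈ 0.52; interference = 1 − 0.52 = 0.48.

0.48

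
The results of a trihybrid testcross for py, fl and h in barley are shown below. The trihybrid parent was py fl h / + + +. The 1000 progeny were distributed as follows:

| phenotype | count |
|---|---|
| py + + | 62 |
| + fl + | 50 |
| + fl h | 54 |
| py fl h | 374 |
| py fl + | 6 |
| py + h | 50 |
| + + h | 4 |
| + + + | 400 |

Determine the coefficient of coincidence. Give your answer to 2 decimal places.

0.72

The two rarest classes, py fl + and + + h, are the double crossovers. Comparing them with the parentals, only the h allele has switched, so h is the middle locus and the order is py – h – fl.
py–h: (116 + 10)/1000 = 0.1260; h–fl: (100 + 10)/1000 = 0.1100.
Expected DCO frequency = 0.1260 × 0.1100 ≈ 0.01386; observed = 10/1000 ≈ 0.01000.
Coefficient of coincidence = 0.01000/0.01386 ≈ 0.72.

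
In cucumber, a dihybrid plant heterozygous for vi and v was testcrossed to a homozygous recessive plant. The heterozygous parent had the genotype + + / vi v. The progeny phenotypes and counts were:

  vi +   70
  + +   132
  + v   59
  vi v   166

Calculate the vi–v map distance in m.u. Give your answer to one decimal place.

30.2 m.u.

The recombinant classes are + v and vi +: 59 + 70 = 129.
Recombination frequency = 129/427 = 0.3021 ≈ 30.2%, i.e. 30.2 m.u.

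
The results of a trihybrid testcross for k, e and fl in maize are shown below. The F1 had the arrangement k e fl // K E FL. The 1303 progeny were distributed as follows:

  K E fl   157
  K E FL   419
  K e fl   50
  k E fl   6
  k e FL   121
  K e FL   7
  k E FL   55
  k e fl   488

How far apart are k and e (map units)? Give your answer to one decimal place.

The two rarest classes, k E fl and K e FL, are the double crossovers. Comparing them with the parentals, only the e allele has switched, so e is the middle locus and the order is k – e – fl.
Crossovers in the k–e interval produce the single-crossover classes K e fl and k E FL (50 + 55 = 105) plus the double crossovers (13).
RF(k–e) = (105 + 13) / 1303 = 118/1303 = 0.0906 → 9.1 map units.

9.1 map units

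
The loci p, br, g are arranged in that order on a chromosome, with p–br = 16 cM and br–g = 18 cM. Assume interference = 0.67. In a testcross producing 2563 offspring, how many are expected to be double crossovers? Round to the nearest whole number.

24

Map distances give recombination frequencies of 0.160 and 0.180 for the two intervals.
With interference 0.67 (so coincidence = 0.33), expected double-crossover frequency = 0.160 × 0.180 × 0.33 = 0.00950.
Expected number = 0.00950 × 2563 = 24.36 ≈ 24.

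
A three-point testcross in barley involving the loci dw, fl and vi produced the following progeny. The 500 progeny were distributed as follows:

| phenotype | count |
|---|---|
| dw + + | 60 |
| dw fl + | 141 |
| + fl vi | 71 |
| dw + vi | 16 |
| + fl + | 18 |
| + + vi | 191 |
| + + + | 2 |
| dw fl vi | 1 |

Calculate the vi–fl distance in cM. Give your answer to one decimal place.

26.8 cM

The two most frequent reciprocal classes, dw fl + and + + vi, are the parental types, so the F1 was dw fl + / + + vi.
The two rarest classes, dw fl vi and + + +, are the double crossovers. Comparing them with the parentals, only the vi allele has switched, so vi is the middle locus and the order is fl – vi – dw.
Crossovers in the fl–vi interval produce the single-crossover classes dw + + and + fl vi (60 + 71 = 131) plus the double crossovers (3).
RF(fl–vi) = (131 + 3) / 500 = 134/500 = 0.2680 → 26.8 cM.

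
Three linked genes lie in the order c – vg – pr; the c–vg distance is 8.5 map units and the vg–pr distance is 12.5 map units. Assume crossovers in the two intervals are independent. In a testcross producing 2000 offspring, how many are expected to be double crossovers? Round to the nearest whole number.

21

Map distances give recombination frequencies of 0.085 and 0.125 for the two intervals.
With no interference, expected double-crossover frequency = 0.085 × 0.125 = 0.01063.
Expected number = 0.01063 × 2000 = 21.25 ≈ 21.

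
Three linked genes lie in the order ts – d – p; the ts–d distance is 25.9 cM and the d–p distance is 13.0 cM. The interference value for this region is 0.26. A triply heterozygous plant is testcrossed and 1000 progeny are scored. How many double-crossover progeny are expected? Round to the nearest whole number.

Map distances give recombination frequencies of 0.259 and 0.130 for the two intervals.
With interference 0.26 (so coincidence = 0.74), expected double-crossover frequency = 0.259 × 0.130 × 0.74 = 0.02492.
Expected number = 0.02492 × 1000 = 24.92 ≈ 25.

25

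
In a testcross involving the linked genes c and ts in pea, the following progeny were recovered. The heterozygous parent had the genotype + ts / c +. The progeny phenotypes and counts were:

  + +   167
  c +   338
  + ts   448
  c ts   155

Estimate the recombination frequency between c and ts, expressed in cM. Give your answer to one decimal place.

The recombinant classes are + + and c ts: 167 + 155 = 322.
Recombination frequency = 322/1108 = 0.2906 ≈ 29.1%, i.e. 29.1 cM.

29.1 cM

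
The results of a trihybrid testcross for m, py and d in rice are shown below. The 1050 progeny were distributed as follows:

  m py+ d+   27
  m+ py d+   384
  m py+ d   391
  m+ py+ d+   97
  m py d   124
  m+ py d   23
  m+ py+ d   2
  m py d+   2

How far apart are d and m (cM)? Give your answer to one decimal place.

The two most frequent reciprocal classes, m+ py d+ and m py+ d, are the parental types, so the F1 was m+ py d+ / m py+ d.
The two rarest classes, m py d+ and m+ py+ d, are the double crossovers. Comparing them with the parentals, only the m allele has switched, so m is the middle locus and the order is py – m – d.
Crossovers in the m–d interval produce the single-crossover classes m+ py d and m py+ d+ (23 + 27 = 50) plus the double crossovers (4).
RF(m–d) = (50 + 4) / 1050 = 54/1050 = 0.0514 → 5.1 cM.

5.1 cM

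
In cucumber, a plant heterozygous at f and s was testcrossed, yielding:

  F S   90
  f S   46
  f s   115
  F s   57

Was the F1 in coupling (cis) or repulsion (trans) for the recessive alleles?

The two most frequent classes are F S (90) and f s (115); these are the parental (non-recombinant) types.
So the F1 carried F S on one chromosome and f s on the other — the recessive alleles are on the same chromosome (cis / coupling).

cis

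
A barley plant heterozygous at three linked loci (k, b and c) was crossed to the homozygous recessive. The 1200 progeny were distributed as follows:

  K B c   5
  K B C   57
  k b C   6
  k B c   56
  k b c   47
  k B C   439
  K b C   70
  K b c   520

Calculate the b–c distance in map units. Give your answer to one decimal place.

11.4 map units

The two most frequent reciprocal classes, K b c and k B C, are the parental types, so the F1 was K b c / k B C.
The two rarest classes, K B c and k b C, are the double crossovers. Comparing them with the parentals, only the b allele has switched, so b is the middle locus and the order is k – b – c.
Crossovers in the b–c interval produce the single-crossover classes K b C and k B c (70 + 56 = 126) plus the double crossovers (11).
RF(b–c) = (126 + 11) / 1200 = 137/1200 = 0.1142 → 11.4 map units.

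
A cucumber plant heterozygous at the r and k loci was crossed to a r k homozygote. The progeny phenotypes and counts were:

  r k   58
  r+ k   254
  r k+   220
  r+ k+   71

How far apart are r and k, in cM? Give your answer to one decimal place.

21.4 cM

The two most frequent classes, r+ k (254) and r k+ (220), are the parental types, so the F1 was r+ k / r k+.
The recombinant classes are r+ k+ and r k: 71 + 58 = 129.
Recombination frequency = 129/603 = 0.2139 ≈ 21.4%, i.e. 21.4 cM.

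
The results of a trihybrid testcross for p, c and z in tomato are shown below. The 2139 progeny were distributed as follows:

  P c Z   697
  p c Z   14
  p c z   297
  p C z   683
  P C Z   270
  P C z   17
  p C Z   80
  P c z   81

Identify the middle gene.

The two most frequent reciprocal classes, P c Z and p C z, are the parental types, so the F1 was P c Z / p C z.
The two rarest classes, p c Z and P C z, are the double crossovers. Comparing them with the parentals, only the p allele has switched, so p is the middle locus and the order is c – p – z.

p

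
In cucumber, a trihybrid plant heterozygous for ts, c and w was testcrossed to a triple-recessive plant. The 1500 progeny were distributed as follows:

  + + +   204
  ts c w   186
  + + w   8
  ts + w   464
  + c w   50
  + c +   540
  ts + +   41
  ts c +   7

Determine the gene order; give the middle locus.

ts

The two most frequent reciprocal classes, ts + w and + c +, are the parental types, so the F1 was ts + w / + c +.
The two rarest classes, + + w and ts c +, are the double crossovers. Comparing them with the parentals, only the ts allele has switched, so ts is the middle locus and the order is w – ts – c.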